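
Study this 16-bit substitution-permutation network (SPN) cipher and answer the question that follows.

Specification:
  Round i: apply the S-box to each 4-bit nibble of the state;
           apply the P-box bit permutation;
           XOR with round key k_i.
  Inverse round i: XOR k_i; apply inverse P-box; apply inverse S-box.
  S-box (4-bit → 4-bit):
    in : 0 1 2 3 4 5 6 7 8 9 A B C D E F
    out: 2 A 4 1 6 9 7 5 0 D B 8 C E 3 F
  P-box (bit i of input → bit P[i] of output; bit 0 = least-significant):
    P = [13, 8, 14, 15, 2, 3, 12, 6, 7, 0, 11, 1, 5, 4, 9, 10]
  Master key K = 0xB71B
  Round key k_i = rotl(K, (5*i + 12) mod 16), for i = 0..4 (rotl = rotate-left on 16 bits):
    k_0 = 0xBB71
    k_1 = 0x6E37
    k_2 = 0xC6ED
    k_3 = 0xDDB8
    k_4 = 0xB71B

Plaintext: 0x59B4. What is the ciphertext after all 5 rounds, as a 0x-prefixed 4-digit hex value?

s_0 = plaintext = 0x59B4
s_1 = Round(s_0, k_0) = 0xF693
s_2 = Round(s_1, k_1) = 0x50C2
s_3 = Round(s_2, k_2) = 0x928C
s_4 = Round(s_3, k_3) = 0x1398
s_5 = Round(s_4, k_4) = 0xA3CF

0xA3CF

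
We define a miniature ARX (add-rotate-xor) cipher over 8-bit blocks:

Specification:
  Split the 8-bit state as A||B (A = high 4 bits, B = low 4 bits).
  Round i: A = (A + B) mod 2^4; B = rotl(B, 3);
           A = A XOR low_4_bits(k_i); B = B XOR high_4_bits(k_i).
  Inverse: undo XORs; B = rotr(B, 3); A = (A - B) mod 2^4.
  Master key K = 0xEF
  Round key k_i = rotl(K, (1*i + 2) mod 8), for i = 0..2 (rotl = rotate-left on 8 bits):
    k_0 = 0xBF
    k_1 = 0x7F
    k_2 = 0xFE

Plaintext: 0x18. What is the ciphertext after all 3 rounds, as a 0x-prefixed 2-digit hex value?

s_0 = plaintext = 0x18
s_1 = Round(s_0, k_0) = 0x6F
s_2 = Round(s_1, k_1) = 0xA8
s_3 = Round(s_2, k_2) = 0xCB

0xCB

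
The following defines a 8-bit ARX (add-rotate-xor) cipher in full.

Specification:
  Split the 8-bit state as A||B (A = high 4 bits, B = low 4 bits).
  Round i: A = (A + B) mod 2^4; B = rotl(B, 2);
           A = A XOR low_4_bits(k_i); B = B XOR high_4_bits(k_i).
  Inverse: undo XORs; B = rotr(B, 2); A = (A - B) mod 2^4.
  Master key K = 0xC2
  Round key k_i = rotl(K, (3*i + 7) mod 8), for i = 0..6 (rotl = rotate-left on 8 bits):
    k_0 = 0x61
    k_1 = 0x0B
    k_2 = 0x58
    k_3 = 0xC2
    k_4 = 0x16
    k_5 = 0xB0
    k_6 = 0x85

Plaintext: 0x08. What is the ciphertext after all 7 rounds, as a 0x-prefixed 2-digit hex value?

s_0 = plaintext = 0x08
s_1 = Round(s_0, k_0) = 0x94
s_2 = Round(s_1, k_1) = 0x61
s_3 = Round(s_2, k_2) = 0xF1
s_4 = Round(s_3, k_3) = 0x28
s_5 = Round(s_4, k_4) = 0xC3
s_6 = Round(s_5, k_5) = 0xF7
s_7 = Round(s_6, k_6) = 0x35

0x35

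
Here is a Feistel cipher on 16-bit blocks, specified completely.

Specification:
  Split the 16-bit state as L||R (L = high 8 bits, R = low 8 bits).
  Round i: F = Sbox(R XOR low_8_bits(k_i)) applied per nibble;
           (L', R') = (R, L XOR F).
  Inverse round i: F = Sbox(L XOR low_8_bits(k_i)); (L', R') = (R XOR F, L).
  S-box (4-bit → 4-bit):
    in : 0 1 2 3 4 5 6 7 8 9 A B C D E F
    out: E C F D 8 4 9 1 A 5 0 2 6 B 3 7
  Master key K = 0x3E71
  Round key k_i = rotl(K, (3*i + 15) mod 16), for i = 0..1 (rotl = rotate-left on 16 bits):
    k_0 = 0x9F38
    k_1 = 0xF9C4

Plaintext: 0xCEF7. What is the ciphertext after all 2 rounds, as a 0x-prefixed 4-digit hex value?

0xA96C

s_0 = plaintext = 0xCEF7
s_1 = Round(s_0, k_0) = 0xF7A9
s_2 = Round(s_1, k_1) = 0xA96C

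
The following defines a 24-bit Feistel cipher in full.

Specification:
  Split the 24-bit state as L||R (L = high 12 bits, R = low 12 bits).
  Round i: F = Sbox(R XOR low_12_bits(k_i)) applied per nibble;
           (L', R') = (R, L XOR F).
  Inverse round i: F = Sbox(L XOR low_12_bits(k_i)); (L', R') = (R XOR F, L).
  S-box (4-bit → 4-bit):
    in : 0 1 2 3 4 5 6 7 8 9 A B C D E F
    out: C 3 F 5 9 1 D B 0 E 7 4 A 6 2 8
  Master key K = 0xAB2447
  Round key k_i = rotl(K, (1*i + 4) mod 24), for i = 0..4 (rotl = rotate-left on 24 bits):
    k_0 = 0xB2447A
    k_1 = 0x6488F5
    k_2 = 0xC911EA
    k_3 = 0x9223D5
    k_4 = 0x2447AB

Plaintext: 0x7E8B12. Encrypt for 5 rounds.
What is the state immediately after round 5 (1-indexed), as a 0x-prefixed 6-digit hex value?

s_0 = plaintext = 0x7E8B12
s_1 = Round(s_0, k_0) = 0xB12F38
s_2 = Round(s_1, k_1) = 0xF380B4
s_3 = Round(s_2, k_2) = 0x0B4C2A
s_4 = Round(s_3, k_3) = 0xC2A83C
s_5 = Round(s_4, k_4) = 0x83C4C1

0x83C4C1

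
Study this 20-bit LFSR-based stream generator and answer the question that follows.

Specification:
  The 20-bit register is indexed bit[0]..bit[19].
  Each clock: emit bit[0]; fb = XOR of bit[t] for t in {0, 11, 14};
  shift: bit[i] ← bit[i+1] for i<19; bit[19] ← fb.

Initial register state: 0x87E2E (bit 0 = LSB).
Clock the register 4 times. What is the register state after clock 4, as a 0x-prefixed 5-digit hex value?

0x087E2

reg_0 = 0x87E2E
clock 1: out=0, reg = 0x43F17
clock 2: out=1, reg = 0x21F8B
clock 3: out=1, reg = 0x10FC5
clock 4: out=1, reg = 0x087E2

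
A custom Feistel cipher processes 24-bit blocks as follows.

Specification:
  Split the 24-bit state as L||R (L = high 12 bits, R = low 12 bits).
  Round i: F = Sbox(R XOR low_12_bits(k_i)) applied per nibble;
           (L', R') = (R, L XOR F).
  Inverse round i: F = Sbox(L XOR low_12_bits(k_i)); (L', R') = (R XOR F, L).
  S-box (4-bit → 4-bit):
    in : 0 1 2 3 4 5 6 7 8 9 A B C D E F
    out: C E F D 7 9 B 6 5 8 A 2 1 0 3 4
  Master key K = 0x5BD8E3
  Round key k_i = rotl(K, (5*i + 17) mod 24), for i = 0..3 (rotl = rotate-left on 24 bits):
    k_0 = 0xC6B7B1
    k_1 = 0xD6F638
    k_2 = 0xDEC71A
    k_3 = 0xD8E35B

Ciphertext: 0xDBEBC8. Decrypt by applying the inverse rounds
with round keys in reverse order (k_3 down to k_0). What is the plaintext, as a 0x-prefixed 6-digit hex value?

0xB3ACD6

s_0 = ciphertext = 0xDBEBC8
s_1 = InvRound(s_0, k_3) = 0x8F1DBE
s_2 = InvRound(s_1, k_2) = 0x98C8F1
s_3 = InvRound(s_2, k_1) = 0xCD698C
s_4 = InvRound(s_3, k_0) = 0xB3ACD6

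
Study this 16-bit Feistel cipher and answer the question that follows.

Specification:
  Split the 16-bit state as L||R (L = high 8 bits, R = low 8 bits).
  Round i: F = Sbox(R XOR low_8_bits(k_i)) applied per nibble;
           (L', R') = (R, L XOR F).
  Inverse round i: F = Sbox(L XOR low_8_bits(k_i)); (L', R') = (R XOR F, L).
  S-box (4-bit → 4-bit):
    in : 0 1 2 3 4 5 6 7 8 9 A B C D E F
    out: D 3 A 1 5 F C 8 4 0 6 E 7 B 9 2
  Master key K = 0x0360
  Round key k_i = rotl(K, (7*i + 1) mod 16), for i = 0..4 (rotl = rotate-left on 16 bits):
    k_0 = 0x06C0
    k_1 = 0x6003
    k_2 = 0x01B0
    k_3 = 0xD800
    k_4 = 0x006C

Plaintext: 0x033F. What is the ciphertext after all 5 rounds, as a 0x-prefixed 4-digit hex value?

s_0 = plaintext = 0x033F
s_1 = Round(s_0, k_0) = 0x3F21
s_2 = Round(s_1, k_1) = 0x2195
s_3 = Round(s_2, k_2) = 0x958E
s_4 = Round(s_3, k_3) = 0x8EDC
s_5 = Round(s_4, k_4) = 0xDC63

0xDC63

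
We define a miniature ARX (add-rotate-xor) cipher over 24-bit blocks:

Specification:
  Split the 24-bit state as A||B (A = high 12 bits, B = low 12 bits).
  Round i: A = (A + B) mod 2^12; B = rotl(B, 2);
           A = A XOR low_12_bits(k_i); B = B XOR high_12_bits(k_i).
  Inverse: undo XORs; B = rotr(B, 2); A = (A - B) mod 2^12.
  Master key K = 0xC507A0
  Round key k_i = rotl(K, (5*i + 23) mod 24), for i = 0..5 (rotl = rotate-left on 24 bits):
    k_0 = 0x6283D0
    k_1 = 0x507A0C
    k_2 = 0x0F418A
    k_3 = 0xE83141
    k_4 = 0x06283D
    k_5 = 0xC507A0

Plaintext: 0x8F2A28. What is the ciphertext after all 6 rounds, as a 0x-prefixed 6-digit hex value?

s_0 = plaintext = 0x8F2A28
s_1 = Round(s_0, k_0) = 0x0CAE8A
s_2 = Round(s_1, k_1) = 0x558F2C
s_3 = Round(s_2, k_2) = 0x50EC47
s_4 = Round(s_3, k_3) = 0x014F9C
s_5 = Round(s_4, k_4) = 0x78DE11
s_6 = Round(s_5, k_5) = 0x23E417

0x23E417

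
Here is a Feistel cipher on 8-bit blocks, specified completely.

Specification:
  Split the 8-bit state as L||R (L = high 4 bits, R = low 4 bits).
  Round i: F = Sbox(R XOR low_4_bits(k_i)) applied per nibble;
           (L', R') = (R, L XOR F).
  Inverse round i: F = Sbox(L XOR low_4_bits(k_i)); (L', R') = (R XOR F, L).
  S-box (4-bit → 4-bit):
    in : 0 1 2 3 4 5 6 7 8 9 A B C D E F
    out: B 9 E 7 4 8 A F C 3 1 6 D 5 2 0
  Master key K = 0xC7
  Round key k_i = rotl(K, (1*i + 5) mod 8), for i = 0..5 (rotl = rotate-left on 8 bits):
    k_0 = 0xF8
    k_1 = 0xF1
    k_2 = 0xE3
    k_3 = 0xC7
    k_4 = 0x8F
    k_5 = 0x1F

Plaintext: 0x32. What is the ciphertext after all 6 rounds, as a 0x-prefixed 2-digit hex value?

s_0 = plaintext = 0x32
s_1 = Round(s_0, k_0) = 0x22
s_2 = Round(s_1, k_1) = 0x25
s_3 = Round(s_2, k_2) = 0x58
s_4 = Round(s_3, k_3) = 0x85
s_5 = Round(s_4, k_4) = 0x59
s_6 = Round(s_5, k_5) = 0x9F

0x9F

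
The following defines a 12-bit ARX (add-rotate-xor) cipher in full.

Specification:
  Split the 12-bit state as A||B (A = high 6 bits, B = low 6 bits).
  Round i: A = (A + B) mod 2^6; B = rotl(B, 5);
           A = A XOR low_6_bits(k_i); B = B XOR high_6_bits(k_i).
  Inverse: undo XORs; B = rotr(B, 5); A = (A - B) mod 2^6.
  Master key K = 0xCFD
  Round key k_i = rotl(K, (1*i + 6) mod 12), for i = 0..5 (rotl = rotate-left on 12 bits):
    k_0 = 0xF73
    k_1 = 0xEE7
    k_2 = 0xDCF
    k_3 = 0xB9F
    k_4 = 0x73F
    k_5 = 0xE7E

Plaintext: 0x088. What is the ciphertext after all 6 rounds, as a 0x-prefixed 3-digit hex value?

0x3FE

s_0 = plaintext = 0x088
s_1 = Round(s_0, k_0) = 0xE79
s_2 = Round(s_1, k_1) = 0x547
s_3 = Round(s_2, k_2) = 0x4D4
s_4 = Round(s_3, k_3) = 0xE24
s_5 = Round(s_4, k_4) = 0x8CE
s_6 = Round(s_5, k_5) = 0x3FE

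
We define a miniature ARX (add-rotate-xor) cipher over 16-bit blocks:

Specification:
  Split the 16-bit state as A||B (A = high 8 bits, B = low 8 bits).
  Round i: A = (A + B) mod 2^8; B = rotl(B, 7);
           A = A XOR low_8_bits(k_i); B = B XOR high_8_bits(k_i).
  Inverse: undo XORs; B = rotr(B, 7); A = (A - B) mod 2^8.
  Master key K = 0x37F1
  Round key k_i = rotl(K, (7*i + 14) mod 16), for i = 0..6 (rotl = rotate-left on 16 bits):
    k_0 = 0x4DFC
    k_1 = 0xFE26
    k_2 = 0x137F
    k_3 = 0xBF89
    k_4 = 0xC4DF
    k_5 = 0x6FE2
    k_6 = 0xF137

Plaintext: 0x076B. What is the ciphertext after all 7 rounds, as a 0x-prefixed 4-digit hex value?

s_0 = plaintext = 0x076B
s_1 = Round(s_0, k_0) = 0x8EF8
s_2 = Round(s_1, k_1) = 0xA082
s_3 = Round(s_2, k_2) = 0x5D52
s_4 = Round(s_3, k_3) = 0x2696
s_5 = Round(s_4, k_4) = 0x638F
s_6 = Round(s_5, k_5) = 0x10A8
s_7 = Round(s_6, k_6) = 0x8FA5

0x8FA5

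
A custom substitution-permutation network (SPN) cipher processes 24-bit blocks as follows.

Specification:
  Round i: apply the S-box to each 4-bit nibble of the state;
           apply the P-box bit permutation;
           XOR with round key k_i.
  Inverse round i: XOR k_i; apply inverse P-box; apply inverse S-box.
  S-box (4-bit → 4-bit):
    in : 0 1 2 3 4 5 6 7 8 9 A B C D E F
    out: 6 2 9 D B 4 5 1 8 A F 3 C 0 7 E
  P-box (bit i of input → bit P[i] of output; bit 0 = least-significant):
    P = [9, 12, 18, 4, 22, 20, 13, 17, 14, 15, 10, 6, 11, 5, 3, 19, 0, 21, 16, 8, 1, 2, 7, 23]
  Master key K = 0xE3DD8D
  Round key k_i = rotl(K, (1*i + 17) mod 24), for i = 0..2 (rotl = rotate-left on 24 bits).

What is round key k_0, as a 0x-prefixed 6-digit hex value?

K = 0xE3DD8D
k_0 = rotl(K, (1*0+17) mod 24) = rotl(K, 17) = 0x1BC7BB

0x1BC7BB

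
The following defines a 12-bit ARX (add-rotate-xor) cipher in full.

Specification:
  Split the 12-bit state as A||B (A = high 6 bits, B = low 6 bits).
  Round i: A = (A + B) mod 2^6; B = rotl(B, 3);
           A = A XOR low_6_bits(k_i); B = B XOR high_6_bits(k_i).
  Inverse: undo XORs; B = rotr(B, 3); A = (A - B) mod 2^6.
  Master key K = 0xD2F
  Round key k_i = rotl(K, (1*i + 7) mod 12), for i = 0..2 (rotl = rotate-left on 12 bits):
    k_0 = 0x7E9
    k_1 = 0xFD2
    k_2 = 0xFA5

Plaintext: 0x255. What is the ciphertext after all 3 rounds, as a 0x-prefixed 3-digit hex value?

0xAB4

s_0 = plaintext = 0x255
s_1 = Round(s_0, k_0) = 0xDF5
s_2 = Round(s_1, k_1) = 0xF91
s_3 = Round(s_2, k_2) = 0xAB4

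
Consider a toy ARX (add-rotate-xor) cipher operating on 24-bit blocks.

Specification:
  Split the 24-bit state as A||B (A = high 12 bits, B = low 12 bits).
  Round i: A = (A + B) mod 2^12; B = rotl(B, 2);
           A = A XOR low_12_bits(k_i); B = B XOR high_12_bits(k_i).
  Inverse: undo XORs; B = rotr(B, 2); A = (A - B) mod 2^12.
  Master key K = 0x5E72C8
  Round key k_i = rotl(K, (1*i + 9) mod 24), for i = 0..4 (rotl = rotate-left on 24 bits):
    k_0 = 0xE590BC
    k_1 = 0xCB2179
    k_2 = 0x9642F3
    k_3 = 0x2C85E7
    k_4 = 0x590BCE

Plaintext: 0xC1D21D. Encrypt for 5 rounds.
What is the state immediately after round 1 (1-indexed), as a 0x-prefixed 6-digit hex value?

0xE8662D

s_0 = plaintext = 0xC1D21D
s_1 = Round(s_0, k_0) = 0xE8662D
s_2 = Round(s_1, k_1) = 0x5CA407
s_3 = Round(s_2, k_2) = 0xB22979
s_4 = Round(s_3, k_3) = 0x17C72E
s_5 = Round(s_4, k_4) = 0x364929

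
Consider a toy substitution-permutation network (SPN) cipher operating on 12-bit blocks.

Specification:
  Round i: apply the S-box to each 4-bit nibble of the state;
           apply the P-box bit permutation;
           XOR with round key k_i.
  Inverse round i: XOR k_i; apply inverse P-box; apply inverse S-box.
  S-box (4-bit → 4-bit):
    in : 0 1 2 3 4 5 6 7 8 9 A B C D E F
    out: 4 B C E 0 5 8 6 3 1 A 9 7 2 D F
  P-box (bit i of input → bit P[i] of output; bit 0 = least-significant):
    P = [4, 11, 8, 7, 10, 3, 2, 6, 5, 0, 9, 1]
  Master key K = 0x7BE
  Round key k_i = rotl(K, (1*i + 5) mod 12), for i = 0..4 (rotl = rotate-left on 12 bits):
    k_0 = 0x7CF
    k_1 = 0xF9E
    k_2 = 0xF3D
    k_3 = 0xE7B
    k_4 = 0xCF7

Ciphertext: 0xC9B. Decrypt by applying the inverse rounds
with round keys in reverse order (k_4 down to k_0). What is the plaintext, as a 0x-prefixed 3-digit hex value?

s_0 = ciphertext = 0xC9B
s_1 = InvRound(s_0, k_4) = 0x934
s_2 = InvRound(s_1, k_3) = 0x3F0
s_3 = InvRound(s_2, k_2) = 0xDFA
s_4 = InvRound(s_3, k_1) = 0x524
s_5 = InvRound(s_4, k_0) = 0xFA6

0xFA6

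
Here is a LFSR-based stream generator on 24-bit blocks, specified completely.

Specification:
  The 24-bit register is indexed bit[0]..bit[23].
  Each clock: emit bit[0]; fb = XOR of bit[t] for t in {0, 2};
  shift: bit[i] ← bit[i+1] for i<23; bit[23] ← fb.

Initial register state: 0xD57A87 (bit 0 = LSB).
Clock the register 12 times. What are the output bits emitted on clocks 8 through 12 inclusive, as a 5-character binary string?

reg_0 = 0xD57A87
clock 1: out=1, reg = 0x6ABD43
clock 2: out=1, reg = 0xB55EA1
clock 3: out=1, reg = 0xDAAF50
clock 4: out=0, reg = 0x6D57A8
clock 5: out=0, reg = 0x36ABD4
clock 6: out=0, reg = 0x9B55EA
clock 7: out=0, reg = 0x4DAAF5
clock 8: out=1, reg = 0x26D57A
clock 9: out=0, reg = 0x136ABD
clock 10: out=1, reg = 0x09B55E
clock 11: out=0, reg = 0x84DAAF
clock 12: out=1, reg = 0x426D57

10101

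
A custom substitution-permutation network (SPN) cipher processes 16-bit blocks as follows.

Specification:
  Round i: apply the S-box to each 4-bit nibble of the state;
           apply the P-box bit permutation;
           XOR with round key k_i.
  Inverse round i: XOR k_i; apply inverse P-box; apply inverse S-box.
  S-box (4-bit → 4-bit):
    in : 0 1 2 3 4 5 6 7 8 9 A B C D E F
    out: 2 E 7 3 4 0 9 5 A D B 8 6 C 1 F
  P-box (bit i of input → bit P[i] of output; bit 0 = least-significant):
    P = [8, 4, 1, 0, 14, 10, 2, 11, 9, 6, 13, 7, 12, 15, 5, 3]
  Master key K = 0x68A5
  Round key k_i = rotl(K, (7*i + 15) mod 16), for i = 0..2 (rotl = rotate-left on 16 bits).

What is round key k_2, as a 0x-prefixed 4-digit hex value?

0xAD14

K = 0x68A5
k_0 = rotl(K, (7*0+15) mod 16) = rotl(K, 15) = 0xB452
k_1 = rotl(K, (7*1+15) mod 16) = rotl(K, 6) = 0x295A
k_2 = rotl(K, (7*2+15) mod 16) = rotl(K, 13) = 0xAD14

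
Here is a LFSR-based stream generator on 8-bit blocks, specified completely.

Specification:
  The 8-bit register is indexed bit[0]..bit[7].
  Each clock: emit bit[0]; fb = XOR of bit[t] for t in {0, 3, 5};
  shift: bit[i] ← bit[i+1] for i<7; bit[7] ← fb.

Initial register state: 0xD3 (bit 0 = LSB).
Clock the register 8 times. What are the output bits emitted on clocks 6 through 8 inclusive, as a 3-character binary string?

011

reg_0 = 0xD3
clock 1: out=1, reg = 0xE9
clock 2: out=1, reg = 0xF4
clock 3: out=0, reg = 0xFA
clock 4: out=0, reg = 0x7D
clock 5: out=1, reg = 0xBE
clock 6: out=0, reg = 0x5F
clock 7: out=1, reg = 0x2F
clock 8: out=1, reg = 0x97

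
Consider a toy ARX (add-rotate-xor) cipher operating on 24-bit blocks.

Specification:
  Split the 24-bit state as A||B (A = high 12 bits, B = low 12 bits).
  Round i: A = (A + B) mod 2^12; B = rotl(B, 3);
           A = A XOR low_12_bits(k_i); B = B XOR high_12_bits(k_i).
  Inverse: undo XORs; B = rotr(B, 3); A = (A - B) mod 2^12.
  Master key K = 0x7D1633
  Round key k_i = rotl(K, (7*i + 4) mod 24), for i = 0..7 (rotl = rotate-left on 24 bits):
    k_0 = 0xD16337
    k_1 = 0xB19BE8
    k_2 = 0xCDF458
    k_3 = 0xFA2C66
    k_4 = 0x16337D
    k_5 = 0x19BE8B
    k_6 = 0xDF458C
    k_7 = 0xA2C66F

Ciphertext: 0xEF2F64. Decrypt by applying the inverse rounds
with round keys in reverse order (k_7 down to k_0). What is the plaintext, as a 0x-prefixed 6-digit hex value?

s_0 = ciphertext = 0xEF2F64
s_1 = InvRound(s_0, k_7) = 0x7F40A9
s_2 = InvRound(s_1, k_6) = 0x6CDBAB
s_3 = InvRound(s_2, k_5) = 0x700146
s_4 = InvRound(s_3, k_4) = 0xA79A04
s_5 = InvRound(s_4, k_3) = 0x96BCB4
s_6 = InvRound(s_5, k_2) = 0x72660D
s_7 = InvRound(s_6, k_1) = 0x32C9A2
s_8 = InvRound(s_7, k_0) = 0x785896

0x785896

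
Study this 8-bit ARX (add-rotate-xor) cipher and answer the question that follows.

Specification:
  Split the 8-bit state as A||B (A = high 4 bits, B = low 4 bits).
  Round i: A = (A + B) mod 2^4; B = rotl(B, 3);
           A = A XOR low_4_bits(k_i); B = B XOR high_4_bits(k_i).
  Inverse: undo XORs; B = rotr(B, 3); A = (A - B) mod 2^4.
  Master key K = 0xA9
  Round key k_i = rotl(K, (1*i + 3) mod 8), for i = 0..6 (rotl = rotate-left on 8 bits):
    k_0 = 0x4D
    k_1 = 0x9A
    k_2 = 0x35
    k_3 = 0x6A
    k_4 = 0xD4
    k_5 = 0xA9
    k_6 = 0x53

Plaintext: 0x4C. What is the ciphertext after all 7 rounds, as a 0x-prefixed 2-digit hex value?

0x0C

s_0 = plaintext = 0x4C
s_1 = Round(s_0, k_0) = 0xD2
s_2 = Round(s_1, k_1) = 0x58
s_3 = Round(s_2, k_2) = 0x87
s_4 = Round(s_3, k_3) = 0x5D
s_5 = Round(s_4, k_4) = 0x63
s_6 = Round(s_5, k_5) = 0x03
s_7 = Round(s_6, k_6) = 0x0C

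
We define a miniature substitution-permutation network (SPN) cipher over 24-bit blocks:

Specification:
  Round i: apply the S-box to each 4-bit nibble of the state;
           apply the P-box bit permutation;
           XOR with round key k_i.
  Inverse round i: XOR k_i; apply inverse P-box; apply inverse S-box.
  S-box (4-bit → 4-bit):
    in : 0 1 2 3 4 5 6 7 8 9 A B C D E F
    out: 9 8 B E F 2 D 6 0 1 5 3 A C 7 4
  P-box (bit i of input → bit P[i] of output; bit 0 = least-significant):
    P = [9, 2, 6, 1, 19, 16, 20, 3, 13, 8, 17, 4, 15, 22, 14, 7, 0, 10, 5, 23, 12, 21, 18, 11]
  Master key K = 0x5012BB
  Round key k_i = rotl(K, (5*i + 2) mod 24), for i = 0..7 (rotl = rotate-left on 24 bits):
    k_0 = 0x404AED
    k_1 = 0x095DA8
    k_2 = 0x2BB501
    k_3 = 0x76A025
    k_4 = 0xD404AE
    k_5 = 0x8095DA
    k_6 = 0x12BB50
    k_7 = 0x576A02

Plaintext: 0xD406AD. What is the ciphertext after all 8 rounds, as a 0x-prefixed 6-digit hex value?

s_0 = plaintext = 0xD406AD
s_1 = Round(s_0, k_0) = 0xDEE61E
s_2 = Round(s_1, k_1) = 0x4FB3D5
s_3 = Round(s_2, k_2) = 0x5D2C3D
s_4 = Round(s_3, k_3) = 0x8721DF
s_5 = Round(s_4, k_4) = 0x848056
s_6 = Round(s_5, k_5) = 0x01B3A9
s_7 = Round(s_6, k_6) = 0xC82040
s_8 = Round(s_7, k_7) = 0x2EC098

0x2EC098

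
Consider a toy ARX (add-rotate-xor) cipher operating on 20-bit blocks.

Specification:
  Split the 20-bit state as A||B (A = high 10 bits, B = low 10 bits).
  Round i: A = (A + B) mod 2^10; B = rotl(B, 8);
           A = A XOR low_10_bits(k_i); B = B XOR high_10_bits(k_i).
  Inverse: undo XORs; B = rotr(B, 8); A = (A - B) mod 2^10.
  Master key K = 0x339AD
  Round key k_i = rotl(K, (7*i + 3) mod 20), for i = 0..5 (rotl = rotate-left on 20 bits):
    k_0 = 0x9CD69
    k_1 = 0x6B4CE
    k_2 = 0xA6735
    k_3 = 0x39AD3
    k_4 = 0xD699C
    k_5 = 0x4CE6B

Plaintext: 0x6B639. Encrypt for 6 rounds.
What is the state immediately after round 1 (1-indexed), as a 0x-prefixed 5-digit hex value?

s_0 = plaintext = 0x6B639
s_1 = Round(s_0, k_0) = 0xA3FFD
s_2 = Round(s_1, k_1) = 0x90852
s_3 = Round(s_2, k_2) = 0x6848D
s_4 = Round(s_3, k_3) = 0x3F5C5
s_5 = Round(s_4, k_4) = 0xD7A2B
s_6 = Round(s_5, k_5) = 0xF8AB9

0xA3FFD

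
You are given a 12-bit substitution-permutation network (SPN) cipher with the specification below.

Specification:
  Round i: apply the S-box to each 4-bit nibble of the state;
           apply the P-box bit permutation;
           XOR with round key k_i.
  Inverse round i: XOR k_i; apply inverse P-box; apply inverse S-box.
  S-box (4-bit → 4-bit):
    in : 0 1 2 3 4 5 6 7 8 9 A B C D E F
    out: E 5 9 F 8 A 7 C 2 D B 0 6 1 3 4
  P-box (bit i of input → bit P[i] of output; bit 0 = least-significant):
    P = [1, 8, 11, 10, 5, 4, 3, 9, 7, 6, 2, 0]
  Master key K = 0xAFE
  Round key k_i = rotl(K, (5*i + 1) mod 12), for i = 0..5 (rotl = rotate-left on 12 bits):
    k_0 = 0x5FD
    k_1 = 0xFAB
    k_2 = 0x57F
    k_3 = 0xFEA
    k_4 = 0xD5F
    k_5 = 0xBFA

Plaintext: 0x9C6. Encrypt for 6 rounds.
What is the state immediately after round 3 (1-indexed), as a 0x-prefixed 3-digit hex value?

0x05F

s_0 = plaintext = 0x9C6
s_1 = Round(s_0, k_0) = 0xC62
s_2 = Round(s_1, k_1) = 0xBD5
s_3 = Round(s_2, k_2) = 0x05F
s_4 = Round(s_3, k_3) = 0x5BF
s_5 = Round(s_4, k_4) = 0x51E
s_6 = Round(s_5, k_5) = 0xA91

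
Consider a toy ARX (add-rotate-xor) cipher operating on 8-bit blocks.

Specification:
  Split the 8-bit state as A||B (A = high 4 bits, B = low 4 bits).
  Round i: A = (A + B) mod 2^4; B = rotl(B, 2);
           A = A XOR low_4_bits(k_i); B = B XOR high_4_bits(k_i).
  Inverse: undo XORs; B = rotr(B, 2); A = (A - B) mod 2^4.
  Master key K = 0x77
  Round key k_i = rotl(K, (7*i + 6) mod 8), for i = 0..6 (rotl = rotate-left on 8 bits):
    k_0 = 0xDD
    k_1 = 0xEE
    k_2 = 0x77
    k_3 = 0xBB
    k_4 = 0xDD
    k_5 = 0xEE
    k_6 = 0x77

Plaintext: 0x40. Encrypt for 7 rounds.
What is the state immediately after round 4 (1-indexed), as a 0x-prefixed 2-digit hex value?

0xCF

s_0 = plaintext = 0x40
s_1 = Round(s_0, k_0) = 0x9D
s_2 = Round(s_1, k_1) = 0x89
s_3 = Round(s_2, k_2) = 0x61
s_4 = Round(s_3, k_3) = 0xCF
s_5 = Round(s_4, k_4) = 0x62
s_6 = Round(s_5, k_5) = 0x66
s_7 = Round(s_6, k_6) = 0xBE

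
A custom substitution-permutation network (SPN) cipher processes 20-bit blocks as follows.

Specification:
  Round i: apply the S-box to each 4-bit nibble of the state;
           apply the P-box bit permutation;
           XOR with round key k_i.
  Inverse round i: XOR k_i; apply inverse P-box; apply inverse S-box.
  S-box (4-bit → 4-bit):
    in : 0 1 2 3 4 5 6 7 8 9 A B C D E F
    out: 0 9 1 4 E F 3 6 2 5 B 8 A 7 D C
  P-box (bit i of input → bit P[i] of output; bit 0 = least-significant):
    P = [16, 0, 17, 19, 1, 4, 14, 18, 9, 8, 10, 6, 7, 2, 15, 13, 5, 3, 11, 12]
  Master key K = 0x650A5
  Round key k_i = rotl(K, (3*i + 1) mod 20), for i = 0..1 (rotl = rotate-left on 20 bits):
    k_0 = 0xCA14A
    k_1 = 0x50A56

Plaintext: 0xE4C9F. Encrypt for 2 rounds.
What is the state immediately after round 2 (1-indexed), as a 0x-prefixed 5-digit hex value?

s_0 = plaintext = 0xE4C9F
s_1 = Round(s_0, k_0) = 0x6582C
s_2 = Round(s_1, k_1) = 0xDABF9

0xDABF9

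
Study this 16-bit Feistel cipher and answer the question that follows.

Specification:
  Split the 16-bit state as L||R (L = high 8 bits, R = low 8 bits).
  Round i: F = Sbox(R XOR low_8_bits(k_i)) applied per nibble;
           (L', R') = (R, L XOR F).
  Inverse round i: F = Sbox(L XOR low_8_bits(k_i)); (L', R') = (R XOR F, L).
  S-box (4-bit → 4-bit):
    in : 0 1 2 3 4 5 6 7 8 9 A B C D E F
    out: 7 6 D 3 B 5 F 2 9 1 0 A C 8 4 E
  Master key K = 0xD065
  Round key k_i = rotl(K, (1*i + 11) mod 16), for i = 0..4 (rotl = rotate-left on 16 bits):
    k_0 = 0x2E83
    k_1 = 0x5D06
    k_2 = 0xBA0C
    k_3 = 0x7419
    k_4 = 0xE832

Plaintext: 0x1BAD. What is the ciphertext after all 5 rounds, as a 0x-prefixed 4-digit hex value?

0xBAA1

s_0 = plaintext = 0x1BAD
s_1 = Round(s_0, k_0) = 0xADCF
s_2 = Round(s_1, k_1) = 0xCF6C
s_3 = Round(s_2, k_2) = 0x6C38
s_4 = Round(s_3, k_3) = 0x38BA
s_5 = Round(s_4, k_4) = 0xBAA1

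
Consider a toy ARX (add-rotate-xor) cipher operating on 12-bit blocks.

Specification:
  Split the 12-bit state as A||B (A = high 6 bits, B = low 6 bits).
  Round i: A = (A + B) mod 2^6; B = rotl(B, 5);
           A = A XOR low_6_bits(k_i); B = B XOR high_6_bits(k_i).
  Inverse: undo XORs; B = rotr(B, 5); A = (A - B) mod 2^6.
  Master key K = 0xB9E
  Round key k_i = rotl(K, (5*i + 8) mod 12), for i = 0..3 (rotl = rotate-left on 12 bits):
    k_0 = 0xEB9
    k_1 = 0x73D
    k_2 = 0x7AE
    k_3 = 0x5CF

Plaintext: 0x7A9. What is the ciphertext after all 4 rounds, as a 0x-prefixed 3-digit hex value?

s_0 = plaintext = 0x7A9
s_1 = Round(s_0, k_0) = 0xF8E
s_2 = Round(s_1, k_1) = 0xC5B
s_3 = Round(s_2, k_2) = 0x8B3
s_4 = Round(s_3, k_3) = 0x6AE

0x6AE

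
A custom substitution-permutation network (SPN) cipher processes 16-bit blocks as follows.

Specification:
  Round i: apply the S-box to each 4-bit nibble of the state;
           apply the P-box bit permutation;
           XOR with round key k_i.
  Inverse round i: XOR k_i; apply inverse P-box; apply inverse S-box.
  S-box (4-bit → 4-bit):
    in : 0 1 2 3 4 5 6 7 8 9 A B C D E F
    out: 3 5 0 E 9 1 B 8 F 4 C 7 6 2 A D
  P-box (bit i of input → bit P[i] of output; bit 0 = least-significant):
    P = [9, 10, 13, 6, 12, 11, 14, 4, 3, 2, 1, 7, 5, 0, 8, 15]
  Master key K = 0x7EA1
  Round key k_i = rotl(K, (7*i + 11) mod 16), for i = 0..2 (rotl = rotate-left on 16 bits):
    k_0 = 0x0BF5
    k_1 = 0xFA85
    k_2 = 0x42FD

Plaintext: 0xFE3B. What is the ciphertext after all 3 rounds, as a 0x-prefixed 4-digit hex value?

s_0 = plaintext = 0xFE3B
s_1 = Round(s_0, k_0) = 0xE441
s_2 = Round(s_1, k_1) = 0x481C
s_3 = Round(s_2, k_2) = 0xB653

0xB653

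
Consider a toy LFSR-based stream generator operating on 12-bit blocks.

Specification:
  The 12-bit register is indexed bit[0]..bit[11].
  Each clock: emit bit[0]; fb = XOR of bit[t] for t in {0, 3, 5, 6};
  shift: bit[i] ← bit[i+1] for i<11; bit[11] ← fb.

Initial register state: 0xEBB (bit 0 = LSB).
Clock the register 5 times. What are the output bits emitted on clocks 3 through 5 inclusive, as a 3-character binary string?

011

reg_0 = 0xEBB
clock 1: out=1, reg = 0xF5D
clock 2: out=1, reg = 0xFAE
clock 3: out=0, reg = 0x7D7
clock 4: out=1, reg = 0x3EB
clock 5: out=1, reg = 0x1F5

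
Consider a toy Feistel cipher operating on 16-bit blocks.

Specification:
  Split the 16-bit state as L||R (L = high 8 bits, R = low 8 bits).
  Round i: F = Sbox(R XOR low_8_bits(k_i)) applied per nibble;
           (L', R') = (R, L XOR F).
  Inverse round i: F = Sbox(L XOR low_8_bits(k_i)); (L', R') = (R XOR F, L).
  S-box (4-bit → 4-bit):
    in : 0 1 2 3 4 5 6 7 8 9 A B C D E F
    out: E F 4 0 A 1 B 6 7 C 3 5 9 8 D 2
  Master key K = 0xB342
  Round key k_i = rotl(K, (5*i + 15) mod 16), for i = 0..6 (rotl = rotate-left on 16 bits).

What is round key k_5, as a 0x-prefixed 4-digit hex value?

K = 0xB342
k_0 = rotl(K, (5*0+15) mod 16) = rotl(K, 15) = 0x59A1
k_1 = rotl(K, (5*1+15) mod 16) = rotl(K, 4) = 0x342B
k_2 = rotl(K, (5*2+15) mod 16) = rotl(K, 9) = 0x8566
k_3 = rotl(K, (5*3+15) mod 16) = rotl(K, 14) = 0xACD0
k_4 = rotl(K, (5*4+15) mod 16) = rotl(K, 3) = 0x9A15
k_5 = rotl(K, (5*5+15) mod 16) = rotl(K, 8) = 0x42B3

0x42B3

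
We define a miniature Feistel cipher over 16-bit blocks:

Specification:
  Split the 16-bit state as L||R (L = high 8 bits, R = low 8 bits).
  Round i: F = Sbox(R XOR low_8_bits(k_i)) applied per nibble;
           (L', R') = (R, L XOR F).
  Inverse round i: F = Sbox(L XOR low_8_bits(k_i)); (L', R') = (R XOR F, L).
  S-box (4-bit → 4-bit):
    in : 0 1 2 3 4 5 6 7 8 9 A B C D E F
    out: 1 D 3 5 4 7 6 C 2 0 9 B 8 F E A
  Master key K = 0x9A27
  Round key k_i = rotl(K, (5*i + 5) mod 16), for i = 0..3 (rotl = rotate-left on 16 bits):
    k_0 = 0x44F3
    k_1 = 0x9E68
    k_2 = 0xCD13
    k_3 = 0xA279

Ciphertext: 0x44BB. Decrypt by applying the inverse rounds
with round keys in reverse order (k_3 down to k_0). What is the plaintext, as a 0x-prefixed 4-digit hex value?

0xBEC5

s_0 = ciphertext = 0x44BB
s_1 = InvRound(s_0, k_3) = 0xE444
s_2 = InvRound(s_1, k_2) = 0xE8E4
s_3 = InvRound(s_2, k_1) = 0xC5E8
s_4 = InvRound(s_3, k_0) = 0xBEC5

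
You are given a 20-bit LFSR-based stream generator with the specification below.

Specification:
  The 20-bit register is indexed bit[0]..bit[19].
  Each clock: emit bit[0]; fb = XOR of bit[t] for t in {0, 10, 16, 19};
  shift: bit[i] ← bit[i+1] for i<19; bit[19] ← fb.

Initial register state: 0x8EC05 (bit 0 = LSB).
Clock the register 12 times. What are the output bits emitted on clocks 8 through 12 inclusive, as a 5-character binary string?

reg_0 = 0x8EC05
clock 1: out=1, reg = 0xC7602
clock 2: out=0, reg = 0x63B01
clock 3: out=1, reg = 0xB1D80
clock 4: out=0, reg = 0xD8EC0
clock 5: out=0, reg = 0xEC760
clock 6: out=0, reg = 0x763B0
clock 7: out=0, reg = 0xBB1D8
clock 8: out=0, reg = 0x5D8EC
clock 9: out=0, reg = 0xAEC76
clock 10: out=0, reg = 0x5763B
clock 11: out=1, reg = 0xABB1D
clock 12: out=1, reg = 0x55D8E

00011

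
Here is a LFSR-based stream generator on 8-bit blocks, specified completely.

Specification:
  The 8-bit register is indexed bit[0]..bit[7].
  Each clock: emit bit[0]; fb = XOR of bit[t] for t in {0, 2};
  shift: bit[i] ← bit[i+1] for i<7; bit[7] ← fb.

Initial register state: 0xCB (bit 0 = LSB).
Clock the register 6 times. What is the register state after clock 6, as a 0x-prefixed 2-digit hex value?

0xE7

reg_0 = 0xCB
clock 1: out=1, reg = 0xE5
clock 2: out=1, reg = 0x72
clock 3: out=0, reg = 0x39
clock 4: out=1, reg = 0x9C
clock 5: out=0, reg = 0xCE
clock 6: out=0, reg = 0xE7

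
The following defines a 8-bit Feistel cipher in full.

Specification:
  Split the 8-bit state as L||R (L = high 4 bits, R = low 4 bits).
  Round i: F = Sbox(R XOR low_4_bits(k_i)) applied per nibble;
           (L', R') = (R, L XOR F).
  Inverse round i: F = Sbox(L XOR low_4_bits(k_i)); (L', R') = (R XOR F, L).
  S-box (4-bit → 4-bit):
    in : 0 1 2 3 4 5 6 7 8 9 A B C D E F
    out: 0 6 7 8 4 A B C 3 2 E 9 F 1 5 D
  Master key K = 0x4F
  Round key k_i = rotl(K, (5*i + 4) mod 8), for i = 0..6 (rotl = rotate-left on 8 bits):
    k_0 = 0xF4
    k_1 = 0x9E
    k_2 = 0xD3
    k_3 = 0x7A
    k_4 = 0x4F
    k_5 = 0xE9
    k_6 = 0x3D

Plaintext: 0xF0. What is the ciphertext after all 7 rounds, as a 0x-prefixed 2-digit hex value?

0x4A

s_0 = plaintext = 0xF0
s_1 = Round(s_0, k_0) = 0x0B
s_2 = Round(s_1, k_1) = 0xBA
s_3 = Round(s_2, k_2) = 0xA9
s_4 = Round(s_3, k_3) = 0x92
s_5 = Round(s_4, k_4) = 0x28
s_6 = Round(s_5, k_5) = 0x84
s_7 = Round(s_6, k_6) = 0x4A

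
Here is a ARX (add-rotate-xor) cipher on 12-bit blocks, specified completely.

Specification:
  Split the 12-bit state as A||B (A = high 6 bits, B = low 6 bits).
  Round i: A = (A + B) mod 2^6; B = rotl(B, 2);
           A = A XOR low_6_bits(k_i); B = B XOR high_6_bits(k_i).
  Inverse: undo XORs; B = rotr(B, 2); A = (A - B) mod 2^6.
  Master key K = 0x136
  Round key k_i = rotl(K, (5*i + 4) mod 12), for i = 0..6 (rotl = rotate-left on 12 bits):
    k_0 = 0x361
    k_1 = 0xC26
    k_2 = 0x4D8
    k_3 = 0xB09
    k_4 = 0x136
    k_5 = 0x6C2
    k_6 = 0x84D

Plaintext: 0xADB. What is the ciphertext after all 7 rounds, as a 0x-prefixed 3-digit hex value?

0x180

s_0 = plaintext = 0xADB
s_1 = Round(s_0, k_0) = 0x9E0
s_2 = Round(s_1, k_1) = 0x872
s_3 = Round(s_2, k_2) = 0x2D8
s_4 = Round(s_3, k_3) = 0xA8D
s_5 = Round(s_4, k_4) = 0x070
s_6 = Round(s_5, k_5) = 0xCD8
s_7 = Round(s_6, k_6) = 0x180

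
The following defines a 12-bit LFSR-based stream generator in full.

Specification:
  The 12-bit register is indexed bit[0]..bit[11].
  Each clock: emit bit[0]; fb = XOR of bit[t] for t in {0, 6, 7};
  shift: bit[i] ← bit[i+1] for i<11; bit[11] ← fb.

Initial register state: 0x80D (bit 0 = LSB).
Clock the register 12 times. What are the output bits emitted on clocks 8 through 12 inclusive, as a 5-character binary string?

reg_0 = 0x80D
clock 1: out=1, reg = 0xC06
clock 2: out=0, reg = 0x603
clock 3: out=1, reg = 0xB01
clock 4: out=1, reg = 0xD80
clock 5: out=0, reg = 0xEC0
clock 6: out=0, reg = 0x760
clock 7: out=0, reg = 0xBB0
clock 8: out=0, reg = 0xDD8
clock 9: out=0, reg = 0x6EC
clock 10: out=0, reg = 0x376
clock 11: out=0, reg = 0x9BB
clock 12: out=1, reg = 0x4DD

00001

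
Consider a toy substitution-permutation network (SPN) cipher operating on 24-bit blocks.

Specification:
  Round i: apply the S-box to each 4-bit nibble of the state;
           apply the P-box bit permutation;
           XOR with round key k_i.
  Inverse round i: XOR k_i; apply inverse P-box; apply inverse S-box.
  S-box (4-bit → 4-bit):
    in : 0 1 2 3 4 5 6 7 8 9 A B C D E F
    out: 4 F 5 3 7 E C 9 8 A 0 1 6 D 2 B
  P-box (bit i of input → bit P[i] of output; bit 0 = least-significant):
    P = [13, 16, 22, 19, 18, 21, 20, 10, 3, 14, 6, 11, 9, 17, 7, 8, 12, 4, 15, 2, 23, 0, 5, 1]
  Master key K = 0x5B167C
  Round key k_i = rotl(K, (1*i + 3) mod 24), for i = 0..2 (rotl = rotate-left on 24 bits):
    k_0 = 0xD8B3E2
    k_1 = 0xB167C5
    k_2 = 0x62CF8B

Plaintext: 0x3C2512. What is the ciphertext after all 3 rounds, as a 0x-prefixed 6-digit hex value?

s_0 = plaintext = 0x3C2512
s_1 = Round(s_0, k_0) = 0x2C5D33
s_2 = Round(s_1, k_1) = 0x16CE3D
s_3 = Round(s_2, k_2) = 0x8C2F2C

0x8C2F2C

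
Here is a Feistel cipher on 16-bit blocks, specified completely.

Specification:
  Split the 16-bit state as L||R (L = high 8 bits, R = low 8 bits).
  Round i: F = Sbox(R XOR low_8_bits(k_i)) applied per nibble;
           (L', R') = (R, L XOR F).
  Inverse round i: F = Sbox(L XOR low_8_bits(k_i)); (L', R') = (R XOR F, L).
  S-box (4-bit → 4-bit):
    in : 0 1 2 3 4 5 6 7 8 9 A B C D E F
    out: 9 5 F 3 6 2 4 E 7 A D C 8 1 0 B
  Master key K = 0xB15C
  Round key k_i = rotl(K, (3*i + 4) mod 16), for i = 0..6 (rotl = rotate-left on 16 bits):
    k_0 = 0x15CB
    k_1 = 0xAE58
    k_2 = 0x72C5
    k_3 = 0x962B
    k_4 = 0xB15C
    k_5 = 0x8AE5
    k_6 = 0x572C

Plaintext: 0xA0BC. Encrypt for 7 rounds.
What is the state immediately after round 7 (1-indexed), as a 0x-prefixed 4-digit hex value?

0xDC59

s_0 = plaintext = 0xA0BC
s_1 = Round(s_0, k_0) = 0xBC4E
s_2 = Round(s_1, k_1) = 0x4EE8
s_3 = Round(s_2, k_2) = 0xE8BF
s_4 = Round(s_3, k_3) = 0xBF4E
s_5 = Round(s_4, k_4) = 0x4EE0
s_6 = Round(s_5, k_5) = 0xE0DC
s_7 = Round(s_6, k_6) = 0xDC59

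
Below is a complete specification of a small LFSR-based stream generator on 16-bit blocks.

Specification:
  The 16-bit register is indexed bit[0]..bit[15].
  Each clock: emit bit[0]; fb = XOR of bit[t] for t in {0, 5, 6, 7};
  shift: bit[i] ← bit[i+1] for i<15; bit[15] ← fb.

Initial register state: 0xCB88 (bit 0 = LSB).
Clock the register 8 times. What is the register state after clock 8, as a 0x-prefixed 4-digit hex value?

0x6DCB

reg_0 = 0xCB88
clock 1: out=0, reg = 0xE5C4
clock 2: out=0, reg = 0x72E2
clock 3: out=0, reg = 0xB971
clock 4: out=1, reg = 0xDCB8
clock 5: out=0, reg = 0x6E5C
clock 6: out=0, reg = 0xB72E
clock 7: out=0, reg = 0xDB97
clock 8: out=1, reg = 0x6DCB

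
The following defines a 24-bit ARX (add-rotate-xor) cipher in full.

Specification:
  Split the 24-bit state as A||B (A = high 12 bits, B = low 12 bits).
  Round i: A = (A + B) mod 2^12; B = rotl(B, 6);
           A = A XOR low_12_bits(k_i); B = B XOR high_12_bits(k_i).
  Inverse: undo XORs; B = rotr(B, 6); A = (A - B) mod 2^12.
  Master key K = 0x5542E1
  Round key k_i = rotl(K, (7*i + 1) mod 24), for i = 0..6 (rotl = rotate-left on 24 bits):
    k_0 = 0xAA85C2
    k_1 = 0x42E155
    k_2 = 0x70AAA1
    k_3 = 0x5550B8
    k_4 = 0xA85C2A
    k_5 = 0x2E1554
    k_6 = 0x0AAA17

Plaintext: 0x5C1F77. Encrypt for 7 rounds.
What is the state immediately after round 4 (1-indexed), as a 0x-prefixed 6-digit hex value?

0xB436BA

s_0 = plaintext = 0x5C1F77
s_1 = Round(s_0, k_0) = 0x0FA755
s_2 = Round(s_1, k_1) = 0x91A173
s_3 = Round(s_2, k_2) = 0x02CBCF
s_4 = Round(s_3, k_3) = 0xB436BA
s_5 = Round(s_4, k_4) = 0xDD741F
s_6 = Round(s_5, k_5) = 0x4A2531
s_7 = Round(s_6, k_6) = 0x3C4CFE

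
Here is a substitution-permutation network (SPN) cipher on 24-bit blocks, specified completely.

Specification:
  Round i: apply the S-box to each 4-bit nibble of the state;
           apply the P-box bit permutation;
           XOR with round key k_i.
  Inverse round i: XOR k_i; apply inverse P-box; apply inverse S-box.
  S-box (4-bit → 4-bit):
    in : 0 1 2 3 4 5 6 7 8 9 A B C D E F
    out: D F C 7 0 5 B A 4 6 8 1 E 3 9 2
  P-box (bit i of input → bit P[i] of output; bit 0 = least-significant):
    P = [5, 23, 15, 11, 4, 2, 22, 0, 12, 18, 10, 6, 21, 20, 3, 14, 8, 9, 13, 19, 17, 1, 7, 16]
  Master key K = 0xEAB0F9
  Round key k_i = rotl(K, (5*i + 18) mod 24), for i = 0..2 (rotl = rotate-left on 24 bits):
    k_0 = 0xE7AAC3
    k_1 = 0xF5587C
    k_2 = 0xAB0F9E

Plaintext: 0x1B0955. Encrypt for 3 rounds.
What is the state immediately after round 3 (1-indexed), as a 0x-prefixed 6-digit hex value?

s_0 = plaintext = 0x1B0955
s_1 = Round(s_0, k_0) = 0x806F79
s_2 = Round(s_1, k_1) = 0x49B9F9
s_3 = Round(s_2, k_2) = 0x0FA99A

0x0FA99A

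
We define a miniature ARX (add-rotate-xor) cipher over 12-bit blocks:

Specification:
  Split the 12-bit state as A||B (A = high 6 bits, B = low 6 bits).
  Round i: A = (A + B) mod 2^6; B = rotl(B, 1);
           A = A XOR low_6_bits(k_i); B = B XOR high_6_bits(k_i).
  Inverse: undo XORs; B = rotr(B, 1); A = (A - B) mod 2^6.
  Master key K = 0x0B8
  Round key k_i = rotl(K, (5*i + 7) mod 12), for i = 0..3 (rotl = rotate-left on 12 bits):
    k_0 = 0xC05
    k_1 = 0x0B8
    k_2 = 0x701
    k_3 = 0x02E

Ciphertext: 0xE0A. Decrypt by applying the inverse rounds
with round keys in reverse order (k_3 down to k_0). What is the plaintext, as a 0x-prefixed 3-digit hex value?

0x373

s_0 = ciphertext = 0xE0A
s_1 = InvRound(s_0, k_3) = 0x445
s_2 = InvRound(s_1, k_2) = 0x92C
s_3 = InvRound(s_2, k_1) = 0x157
s_4 = InvRound(s_3, k_0) = 0x373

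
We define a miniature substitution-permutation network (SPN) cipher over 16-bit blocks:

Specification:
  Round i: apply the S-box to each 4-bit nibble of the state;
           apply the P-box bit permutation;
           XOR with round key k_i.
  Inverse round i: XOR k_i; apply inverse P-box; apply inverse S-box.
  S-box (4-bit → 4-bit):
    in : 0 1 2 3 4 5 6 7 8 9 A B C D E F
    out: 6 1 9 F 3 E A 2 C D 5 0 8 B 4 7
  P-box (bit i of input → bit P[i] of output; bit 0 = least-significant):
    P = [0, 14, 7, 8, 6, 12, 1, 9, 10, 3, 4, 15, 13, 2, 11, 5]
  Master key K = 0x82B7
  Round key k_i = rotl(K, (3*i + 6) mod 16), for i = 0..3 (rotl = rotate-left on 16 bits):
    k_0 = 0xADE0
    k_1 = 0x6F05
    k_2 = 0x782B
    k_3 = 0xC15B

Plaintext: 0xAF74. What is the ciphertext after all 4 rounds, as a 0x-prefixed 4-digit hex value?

0x4007

s_0 = plaintext = 0xAF74
s_1 = Round(s_0, k_0) = 0xD1F9
s_2 = Round(s_1, k_1) = 0x5AE2
s_3 = Round(s_2, k_2) = 0x751C
s_4 = Round(s_3, k_3) = 0x4007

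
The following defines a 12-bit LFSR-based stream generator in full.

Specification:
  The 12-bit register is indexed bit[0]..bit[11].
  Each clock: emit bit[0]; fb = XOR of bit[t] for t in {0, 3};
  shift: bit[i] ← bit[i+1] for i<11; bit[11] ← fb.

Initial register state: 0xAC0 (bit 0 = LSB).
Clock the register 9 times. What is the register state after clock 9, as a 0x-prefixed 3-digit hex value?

0xCC5

reg_0 = 0xAC0
clock 1: out=0, reg = 0x560
clock 2: out=0, reg = 0x2B0
clock 3: out=0, reg = 0x158
clock 4: out=0, reg = 0x8AC
clock 5: out=0, reg = 0xC56
clock 6: out=0, reg = 0x62B
clock 7: out=1, reg = 0x315
clock 8: out=1, reg = 0x98A
clock 9: out=0, reg = 0xCC5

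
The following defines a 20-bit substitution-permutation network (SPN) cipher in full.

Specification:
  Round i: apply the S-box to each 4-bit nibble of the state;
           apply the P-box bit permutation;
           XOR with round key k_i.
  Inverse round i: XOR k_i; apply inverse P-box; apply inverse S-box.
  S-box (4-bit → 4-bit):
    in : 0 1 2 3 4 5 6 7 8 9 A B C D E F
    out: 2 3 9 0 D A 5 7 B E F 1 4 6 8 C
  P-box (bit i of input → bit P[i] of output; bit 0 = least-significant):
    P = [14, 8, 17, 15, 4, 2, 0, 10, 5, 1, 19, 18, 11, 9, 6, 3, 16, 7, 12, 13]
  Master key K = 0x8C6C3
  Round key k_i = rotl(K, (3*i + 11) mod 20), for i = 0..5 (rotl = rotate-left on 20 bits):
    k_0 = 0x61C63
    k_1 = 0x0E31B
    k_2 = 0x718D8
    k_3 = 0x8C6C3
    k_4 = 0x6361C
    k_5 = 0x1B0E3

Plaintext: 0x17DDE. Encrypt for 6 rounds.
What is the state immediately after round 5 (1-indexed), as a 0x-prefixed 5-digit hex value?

0xAEC36

s_0 = plaintext = 0x17DDE
s_1 = Round(s_0, k_0) = 0xF96A4
s_2 = Round(s_1, k_1) = 0xA1566
s_3 = Round(s_2, k_2) = 0x0624B
s_4 = Round(s_3, k_3) = 0xC8A32
s_5 = Round(s_4, k_4) = 0xAEC36
s_6 = Round(s_5, k_5) = 0xAC06B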